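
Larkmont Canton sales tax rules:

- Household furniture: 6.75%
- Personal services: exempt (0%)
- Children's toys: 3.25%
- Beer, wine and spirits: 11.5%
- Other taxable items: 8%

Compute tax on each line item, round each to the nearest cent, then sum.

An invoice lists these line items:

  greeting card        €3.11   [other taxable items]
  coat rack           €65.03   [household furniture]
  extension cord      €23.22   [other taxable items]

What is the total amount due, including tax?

€97.86

Greeting card €3.11: other taxable items → 8% → €0.25
Coat rack €65.03: household furniture → 6.75% → €4.39
Extension cord €23.22: other taxable items → 8% → €1.86
Subtotal = €91.36; tax = €6.50; total due = €97.86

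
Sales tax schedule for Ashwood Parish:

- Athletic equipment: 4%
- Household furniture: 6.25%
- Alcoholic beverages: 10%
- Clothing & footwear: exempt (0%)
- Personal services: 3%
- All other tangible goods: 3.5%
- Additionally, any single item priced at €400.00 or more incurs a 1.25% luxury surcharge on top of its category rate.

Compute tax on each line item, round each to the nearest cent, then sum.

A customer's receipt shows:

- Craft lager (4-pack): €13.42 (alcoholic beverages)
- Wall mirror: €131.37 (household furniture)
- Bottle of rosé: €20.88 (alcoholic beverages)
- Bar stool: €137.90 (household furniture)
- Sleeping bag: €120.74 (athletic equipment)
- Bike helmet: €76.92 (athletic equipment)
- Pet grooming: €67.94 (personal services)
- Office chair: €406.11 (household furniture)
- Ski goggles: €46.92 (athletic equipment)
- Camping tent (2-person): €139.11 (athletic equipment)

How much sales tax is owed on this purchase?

Craft lager (4-pack) €13.42: alcoholic beverages → 10% → €1.34
Wall mirror €131.37: household furniture → 6.25% → €8.21
Bottle of rosé €20.88: alcoholic beverages → 10% → €2.09
Bar stool €137.90: household furniture → 6.25% → €8.62
Sleeping bag €120.74: athletic equipment → 4% → €4.83
Bike helmet €76.92: athletic equipment → 4% → €3.08
Pet grooming €67.94: personal services → 3% → €2.04
Office chair €406.11: household furniture → 6.25% + 1.25% surcharge = 7.5% → €30.46
Ski goggles €46.92: athletic equipment → 4% → €1.88
Camping tent (2-person) €139.11: athletic equipment → 4% → €5.56
Total tax = €1.34 + €8.21 + €2.09 + €8.62 + €4.83 + €3.08 + €2.04 + €30.46 + €1.88 + €5.56 = €68.11

€68.11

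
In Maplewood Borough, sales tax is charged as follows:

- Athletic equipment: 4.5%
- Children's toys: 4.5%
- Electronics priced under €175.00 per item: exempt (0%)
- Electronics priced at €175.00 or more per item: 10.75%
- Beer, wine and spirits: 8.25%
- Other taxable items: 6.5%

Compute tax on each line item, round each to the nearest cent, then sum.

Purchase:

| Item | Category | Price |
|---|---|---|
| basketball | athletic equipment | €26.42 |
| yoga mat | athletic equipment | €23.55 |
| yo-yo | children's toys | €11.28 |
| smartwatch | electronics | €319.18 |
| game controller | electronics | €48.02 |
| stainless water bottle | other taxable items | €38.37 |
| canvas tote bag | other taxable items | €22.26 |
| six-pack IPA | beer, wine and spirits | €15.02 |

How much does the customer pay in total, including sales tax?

€546.35

Basketball €26.42: athletic equipment → 4.5% → €1.19
Yoga mat €23.55: athletic equipment → 4.5% → €1.06
Yo-yo €11.28: children's toys → 4.5% → €0.51
Smartwatch €319.18: electronics, €175.00 or more → 10.75% → €34.31
Game controller €48.02: electronics, under €175.00 → 0% → €0.00
Stainless water bottle €38.37: other taxable items → 6.5% → €2.49
Canvas tote bag €22.26: other taxable items → 6.5% → €1.45
Six-pack IPA €15.02: beer, wine and spirits → 8.25% → €1.24
Subtotal = €504.10; tax = €42.25; total due = €546.35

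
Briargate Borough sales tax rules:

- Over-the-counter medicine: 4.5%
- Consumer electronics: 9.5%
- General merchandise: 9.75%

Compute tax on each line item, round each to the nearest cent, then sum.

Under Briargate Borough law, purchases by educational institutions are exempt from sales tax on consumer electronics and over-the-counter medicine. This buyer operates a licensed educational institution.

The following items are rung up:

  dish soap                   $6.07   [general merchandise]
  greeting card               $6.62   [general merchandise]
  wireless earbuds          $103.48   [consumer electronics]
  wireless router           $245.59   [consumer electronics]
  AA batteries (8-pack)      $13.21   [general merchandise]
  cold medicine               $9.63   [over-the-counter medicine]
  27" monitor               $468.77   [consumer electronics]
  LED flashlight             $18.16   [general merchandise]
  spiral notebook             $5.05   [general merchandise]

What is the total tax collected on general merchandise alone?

$4.79

Dish soap $6.07: general merchandise → 9.75% → $0.59
Greeting card $6.62: general merchandise → 9.75% → $0.65
AA batteries (8-pack) $13.21: general merchandise → 9.75% → $1.29
LED flashlight $18.16: general merchandise → 9.75% → $1.77
Spiral notebook $5.05: general merchandise → 9.75% → $0.49
Tax on general merchandise = $0.59 + $0.65 + $1.29 + $1.77 + $0.49 = $4.79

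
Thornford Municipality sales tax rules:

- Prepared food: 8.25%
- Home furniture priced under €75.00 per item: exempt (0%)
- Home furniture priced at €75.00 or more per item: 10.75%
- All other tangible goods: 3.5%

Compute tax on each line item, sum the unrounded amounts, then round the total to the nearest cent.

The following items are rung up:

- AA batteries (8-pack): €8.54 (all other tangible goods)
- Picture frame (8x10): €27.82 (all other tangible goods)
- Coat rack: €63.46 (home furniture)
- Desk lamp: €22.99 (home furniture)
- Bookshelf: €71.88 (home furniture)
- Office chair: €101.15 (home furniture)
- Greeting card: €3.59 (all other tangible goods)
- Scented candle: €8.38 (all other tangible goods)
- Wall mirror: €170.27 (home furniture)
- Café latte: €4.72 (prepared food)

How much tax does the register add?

€31.26

AA batteries (8-pack) €8.54: all other tangible goods → 3.5% → €0.2989
Picture frame (8x10) €27.82: all other tangible goods → 3.5% → €0.9737
Coat rack €63.46: home furniture, under €75.00 → 0% → €0.00
Desk lamp €22.99: home furniture, under €75.00 → 0% → €0.00
Bookshelf €71.88: home furniture, under €75.00 → 0% → €0.00
Office chair €101.15: home furniture, €75.00 or more → 10.75% → €10.873625
Greeting card €3.59: all other tangible goods → 3.5% → €0.12565
Scented candle €8.38: all other tangible goods → 3.5% → €0.2933
Wall mirror €170.27: home furniture, €75.00 or more → 10.75% → €18.304025
Café latte €4.72: prepared food → 8.25% → €0.3894
Unrounded tax sum = €31.2586 → €31.26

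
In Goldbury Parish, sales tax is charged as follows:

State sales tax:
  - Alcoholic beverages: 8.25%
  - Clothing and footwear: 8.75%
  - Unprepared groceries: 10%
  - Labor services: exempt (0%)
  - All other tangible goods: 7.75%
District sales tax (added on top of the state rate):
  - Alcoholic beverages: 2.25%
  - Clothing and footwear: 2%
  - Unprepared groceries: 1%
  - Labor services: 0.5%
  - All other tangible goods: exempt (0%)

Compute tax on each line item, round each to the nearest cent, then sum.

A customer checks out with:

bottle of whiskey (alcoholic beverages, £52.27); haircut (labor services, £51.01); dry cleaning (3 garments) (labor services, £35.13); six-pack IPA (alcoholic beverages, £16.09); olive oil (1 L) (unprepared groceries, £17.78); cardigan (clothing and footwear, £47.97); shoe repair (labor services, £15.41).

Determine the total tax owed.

Bottle of whiskey £52.27: alcoholic beverages → 8.25% + 2.25% district = 10.5% → £5.49
Haircut £51.01: labor services → 0% + 0.5% district = 0.5% → £0.26
Dry cleaning (3 garments) £35.13: labor services → 0% + 0.5% district = 0.5% → £0.18
Six-pack IPA £16.09: alcoholic beverages → 8.25% + 2.25% district = 10.5% → £1.69
Olive oil (1 L) £17.78: unprepared groceries → 10% + 1% district = 11% → £1.96
Cardigan £47.97: clothing and footwear → 8.75% + 2% district = 10.75% → £5.16
Shoe repair £15.41: labor services → 0% + 0.5% district = 0.5% → £0.08
Total tax = £5.49 + £0.26 + £0.18 + £1.69 + £1.96 + £5.16 + £0.08 = £14.82

£14.82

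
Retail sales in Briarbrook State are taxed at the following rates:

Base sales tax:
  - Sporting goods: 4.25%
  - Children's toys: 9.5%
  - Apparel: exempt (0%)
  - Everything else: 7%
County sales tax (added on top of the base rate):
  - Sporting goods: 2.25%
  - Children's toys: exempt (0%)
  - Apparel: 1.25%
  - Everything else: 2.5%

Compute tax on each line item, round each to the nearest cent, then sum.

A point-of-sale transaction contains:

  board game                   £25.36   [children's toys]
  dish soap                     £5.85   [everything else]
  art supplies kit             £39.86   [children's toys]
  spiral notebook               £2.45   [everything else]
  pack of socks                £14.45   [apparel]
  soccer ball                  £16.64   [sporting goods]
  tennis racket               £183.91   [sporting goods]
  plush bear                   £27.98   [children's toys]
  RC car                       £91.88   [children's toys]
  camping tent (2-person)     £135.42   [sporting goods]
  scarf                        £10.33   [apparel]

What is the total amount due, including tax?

Board game £25.36: children's toys → 9.5% + 0% county = 9.5% → £2.41
Dish soap £5.85: everything else → 7% + 2.5% county = 9.5% → £0.56
Art supplies kit £39.86: children's toys → 9.5% + 0% county = 9.5% → £3.79
Spiral notebook £2.45: everything else → 7% + 2.5% county = 9.5% → £0.23
Pack of socks £14.45: apparel → 0% + 1.25% county = 1.25% → £0.18
Soccer ball £16.64: sporting goods → 4.25% + 2.25% county = 6.5% → £1.08
Tennis racket £183.91: sporting goods → 4.25% + 2.25% county = 6.5% → £11.95
Plush bear £27.98: children's toys → 9.5% + 0% county = 9.5% → £2.66
RC car £91.88: children's toys → 9.5% + 0% county = 9.5% → £8.73
Camping tent (2-person) £135.42: sporting goods → 4.25% + 2.25% county = 6.5% → £8.80
Scarf £10.33: apparel → 0% + 1.25% county = 1.25% → £0.13
Subtotal = £554.13; tax = £40.52; total due = £594.65

£594.65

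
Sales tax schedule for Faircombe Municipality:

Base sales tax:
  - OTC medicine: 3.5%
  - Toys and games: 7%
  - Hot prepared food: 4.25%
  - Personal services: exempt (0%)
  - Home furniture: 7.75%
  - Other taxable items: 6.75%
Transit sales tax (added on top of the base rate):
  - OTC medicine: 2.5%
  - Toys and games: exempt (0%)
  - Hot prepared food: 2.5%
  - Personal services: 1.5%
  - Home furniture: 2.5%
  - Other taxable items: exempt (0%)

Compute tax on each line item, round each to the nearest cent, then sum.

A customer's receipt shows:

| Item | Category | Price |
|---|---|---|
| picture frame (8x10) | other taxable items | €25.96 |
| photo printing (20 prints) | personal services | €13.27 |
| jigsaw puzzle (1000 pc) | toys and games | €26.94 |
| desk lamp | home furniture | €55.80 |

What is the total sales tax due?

€9.56

Picture frame (8x10) €25.96: other taxable items → 6.75% + 0% transit = 6.75% → €1.75
Photo printing (20 prints) €13.27: personal services → 0% + 1.5% transit = 1.5% → €0.20
Jigsaw puzzle (1000 pc) €26.94: toys and games → 7% + 0% transit = 7% → €1.89
Desk lamp €55.80: home furniture → 7.75% + 2.5% transit = 10.25% → €5.72
Total tax = €1.75 + €0.20 + €1.89 + €5.72 = €9.56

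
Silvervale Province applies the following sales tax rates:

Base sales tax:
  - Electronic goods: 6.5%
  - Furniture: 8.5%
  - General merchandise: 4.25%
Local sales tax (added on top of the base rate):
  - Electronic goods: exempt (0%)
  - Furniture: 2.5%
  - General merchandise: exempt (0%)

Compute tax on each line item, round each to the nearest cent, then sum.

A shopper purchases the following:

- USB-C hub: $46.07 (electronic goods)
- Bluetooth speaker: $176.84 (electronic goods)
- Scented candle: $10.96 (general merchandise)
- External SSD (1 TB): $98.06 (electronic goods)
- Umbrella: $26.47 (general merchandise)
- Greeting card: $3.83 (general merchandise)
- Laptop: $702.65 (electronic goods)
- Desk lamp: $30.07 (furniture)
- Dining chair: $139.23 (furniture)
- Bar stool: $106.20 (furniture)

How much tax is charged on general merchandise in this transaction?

$1.75

Scented candle $10.96: general merchandise → 4.25% + 0% local = 4.25% → $0.47
Umbrella $26.47: general merchandise → 4.25% + 0% local = 4.25% → $1.12
Greeting card $3.83: general merchandise → 4.25% + 0% local = 4.25% → $0.16
Tax on general merchandise = $0.47 + $1.12 + $0.16 = $1.75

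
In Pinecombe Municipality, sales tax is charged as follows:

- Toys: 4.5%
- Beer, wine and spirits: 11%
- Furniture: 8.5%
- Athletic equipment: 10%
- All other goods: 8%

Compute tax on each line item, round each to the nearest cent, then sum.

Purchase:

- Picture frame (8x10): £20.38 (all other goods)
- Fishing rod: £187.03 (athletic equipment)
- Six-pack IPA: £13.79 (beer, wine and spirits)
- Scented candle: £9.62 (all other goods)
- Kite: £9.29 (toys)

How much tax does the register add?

Picture frame (8x10) £20.38: all other goods → 8% → £1.63
Fishing rod £187.03: athletic equipment → 10% → £18.70
Six-pack IPA £13.79: beer, wine and spirits → 11% → £1.52
Scented candle £9.62: all other goods → 8% → £0.77
Kite £9.29: toys → 4.5% → £0.42
Total tax = £1.63 + £18.70 + £1.52 + £0.77 + £0.42 = £23.04

£23.04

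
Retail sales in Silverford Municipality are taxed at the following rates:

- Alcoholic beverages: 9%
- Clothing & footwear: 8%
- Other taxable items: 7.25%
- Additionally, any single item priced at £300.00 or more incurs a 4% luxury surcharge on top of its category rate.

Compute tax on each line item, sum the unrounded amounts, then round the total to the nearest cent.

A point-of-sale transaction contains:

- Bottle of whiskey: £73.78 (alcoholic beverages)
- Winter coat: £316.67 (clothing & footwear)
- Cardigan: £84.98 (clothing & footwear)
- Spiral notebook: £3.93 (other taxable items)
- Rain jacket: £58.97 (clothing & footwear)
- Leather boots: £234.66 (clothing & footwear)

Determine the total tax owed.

£75.21

Bottle of whiskey £73.78: alcoholic beverages → 9% → £6.6402
Winter coat £316.67: clothing & footwear → 8% + 4% surcharge = 12% → £38.0004
Cardigan £84.98: clothing & footwear → 8% → £6.7984
Spiral notebook £3.93: other taxable items → 7.25% → £0.284925
Rain jacket £58.97: clothing & footwear → 8% → £4.7176
Leather boots £234.66: clothing & footwear → 8% → £18.7728
Unrounded tax sum = £75.214325 → £75.21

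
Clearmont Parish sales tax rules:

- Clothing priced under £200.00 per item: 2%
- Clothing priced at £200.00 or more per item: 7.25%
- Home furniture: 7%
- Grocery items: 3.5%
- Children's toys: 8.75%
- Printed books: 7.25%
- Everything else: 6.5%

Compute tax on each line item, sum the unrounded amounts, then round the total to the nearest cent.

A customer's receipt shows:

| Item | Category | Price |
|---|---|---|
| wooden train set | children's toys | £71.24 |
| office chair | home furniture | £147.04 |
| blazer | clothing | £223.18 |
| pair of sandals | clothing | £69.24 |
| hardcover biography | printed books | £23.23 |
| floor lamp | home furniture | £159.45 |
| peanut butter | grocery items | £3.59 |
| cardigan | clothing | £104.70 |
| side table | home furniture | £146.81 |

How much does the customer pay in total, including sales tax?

Wooden train set £71.24: children's toys → 8.75% → £6.2335
Office chair £147.04: home furniture → 7% → £10.2928
Blazer £223.18: clothing, £200.00 or more → 7.25% → £16.18055
Pair of sandals £69.24: clothing, under £200.00 → 2% → £1.3848
Hardcover biography £23.23: printed books → 7.25% → £1.684175
Floor lamp £159.45: home furniture → 7% → £11.1615
Peanut butter £3.59: grocery items → 3.5% → £0.12565
Cardigan £104.70: clothing, under £200.00 → 2% → £2.094
Side table £146.81: home furniture → 7% → £10.2767
Subtotal = £948.48; unrounded tax = £59.433675 → £59.43; total due = £1007.91

£1007.91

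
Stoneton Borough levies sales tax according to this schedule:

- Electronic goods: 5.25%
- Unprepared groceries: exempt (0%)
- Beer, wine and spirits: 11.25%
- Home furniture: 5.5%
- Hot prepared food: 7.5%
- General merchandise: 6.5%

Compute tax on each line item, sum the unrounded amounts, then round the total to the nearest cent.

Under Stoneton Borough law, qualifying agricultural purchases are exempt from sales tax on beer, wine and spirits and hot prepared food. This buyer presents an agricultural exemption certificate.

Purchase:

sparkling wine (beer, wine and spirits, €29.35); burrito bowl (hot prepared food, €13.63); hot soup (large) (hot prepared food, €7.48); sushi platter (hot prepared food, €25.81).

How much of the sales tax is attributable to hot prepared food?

€0.00

Burrito bowl €13.63: hot prepared food, buyer-exempt → 0% → €0.00
Hot soup (large) €7.48: hot prepared food, buyer-exempt → 0% → €0.00
Sushi platter €25.81: hot prepared food, buyer-exempt → 0% → €0.00
Tax on hot prepared food: unrounded sum = €0.00 → €0.00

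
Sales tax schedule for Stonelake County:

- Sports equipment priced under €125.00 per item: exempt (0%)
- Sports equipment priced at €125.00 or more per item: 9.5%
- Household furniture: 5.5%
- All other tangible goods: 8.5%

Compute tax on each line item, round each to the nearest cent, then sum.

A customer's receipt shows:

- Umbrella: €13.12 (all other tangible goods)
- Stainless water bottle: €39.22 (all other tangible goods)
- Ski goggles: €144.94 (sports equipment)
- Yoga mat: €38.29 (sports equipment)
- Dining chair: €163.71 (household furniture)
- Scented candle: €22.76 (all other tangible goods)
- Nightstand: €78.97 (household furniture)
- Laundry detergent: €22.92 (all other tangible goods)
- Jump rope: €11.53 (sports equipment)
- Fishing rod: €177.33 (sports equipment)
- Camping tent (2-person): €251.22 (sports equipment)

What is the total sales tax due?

€76.16

Umbrella €13.12: all other tangible goods → 8.5% → €1.12
Stainless water bottle €39.22: all other tangible goods → 8.5% → €3.33
Ski goggles €144.94: sports equipment, €125.00 or more → 9.5% → €13.77
Yoga mat €38.29: sports equipment, under €125.00 → 0% → €0.00
Dining chair €163.71: household furniture → 5.5% → €9.00
Scented candle €22.76: all other tangible goods → 8.5% → €1.93
Nightstand €78.97: household furniture → 5.5% → €4.34
Laundry detergent €22.92: all other tangible goods → 8.5% → €1.95
Jump rope €11.53: sports equipment, under €125.00 → 0% → €0.00
Fishing rod €177.33: sports equipment, €125.00 or more → 9.5% → €16.85
Camping tent (2-person) €251.22: sports equipment, €125.00 or more → 9.5% → €23.87
Total tax = €1.12 + €3.33 + €13.77 + €9.00 + €1.93 + €4.34 + €1.95 + €16.85 + €23.87 = €76.16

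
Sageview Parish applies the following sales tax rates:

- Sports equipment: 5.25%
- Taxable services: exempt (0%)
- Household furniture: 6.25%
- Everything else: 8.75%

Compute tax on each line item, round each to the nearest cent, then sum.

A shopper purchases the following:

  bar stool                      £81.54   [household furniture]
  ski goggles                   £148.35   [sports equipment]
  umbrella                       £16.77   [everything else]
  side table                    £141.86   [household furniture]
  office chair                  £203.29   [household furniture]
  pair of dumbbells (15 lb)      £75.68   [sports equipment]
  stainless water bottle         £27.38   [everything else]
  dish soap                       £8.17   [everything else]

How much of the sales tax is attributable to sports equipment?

£11.76

Ski goggles £148.35: sports equipment → 5.25% → £7.79
Pair of dumbbells (15 lb) £75.68: sports equipment → 5.25% → £3.97
Tax on sports equipment = £7.79 + £3.97 = £11.76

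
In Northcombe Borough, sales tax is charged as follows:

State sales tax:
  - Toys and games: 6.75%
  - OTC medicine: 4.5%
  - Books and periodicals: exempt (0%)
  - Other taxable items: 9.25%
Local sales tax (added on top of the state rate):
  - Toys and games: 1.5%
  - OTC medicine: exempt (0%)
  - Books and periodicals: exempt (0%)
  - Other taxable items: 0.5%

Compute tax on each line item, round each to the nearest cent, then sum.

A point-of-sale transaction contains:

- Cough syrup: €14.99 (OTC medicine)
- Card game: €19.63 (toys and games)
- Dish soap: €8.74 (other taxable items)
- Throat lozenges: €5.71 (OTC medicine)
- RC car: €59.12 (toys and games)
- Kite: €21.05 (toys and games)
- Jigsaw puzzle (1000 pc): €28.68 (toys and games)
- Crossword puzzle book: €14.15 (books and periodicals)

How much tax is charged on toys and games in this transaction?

Card game €19.63: toys and games → 6.75% + 1.5% local = 8.25% → €1.62
RC car €59.12: toys and games → 6.75% + 1.5% local = 8.25% → €4.88
Kite €21.05: toys and games → 6.75% + 1.5% local = 8.25% → €1.74
Jigsaw puzzle (1000 pc) €28.68: toys and games → 6.75% + 1.5% local = 8.25% → €2.37
Tax on toys and games = €1.62 + €4.88 + €1.74 + €2.37 = €10.61

€10.61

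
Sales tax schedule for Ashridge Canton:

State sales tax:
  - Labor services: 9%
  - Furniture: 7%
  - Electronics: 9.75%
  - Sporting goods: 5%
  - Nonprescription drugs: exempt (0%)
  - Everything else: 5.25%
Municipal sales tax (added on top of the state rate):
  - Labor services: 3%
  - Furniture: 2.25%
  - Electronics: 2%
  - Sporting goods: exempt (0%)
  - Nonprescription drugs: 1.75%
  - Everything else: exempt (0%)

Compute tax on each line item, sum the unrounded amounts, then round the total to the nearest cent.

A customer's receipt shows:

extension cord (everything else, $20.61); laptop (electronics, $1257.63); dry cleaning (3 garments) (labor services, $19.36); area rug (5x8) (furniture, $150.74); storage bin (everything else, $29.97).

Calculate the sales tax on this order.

$166.69

Extension cord $20.61: everything else → 5.25% + 0% municipal = 5.25% → $1.082025
Laptop $1257.63: electronics → 9.75% + 2% municipal = 11.75% → $147.771525
Dry cleaning (3 garments) $19.36: labor services → 9% + 3% municipal = 12% → $2.3232
Area rug (5x8) $150.74: furniture → 7% + 2.25% municipal = 9.25% → $13.94345
Storage bin $29.97: everything else → 5.25% + 0% municipal = 5.25% → $1.573425
Unrounded tax sum = $166.693625 → $166.69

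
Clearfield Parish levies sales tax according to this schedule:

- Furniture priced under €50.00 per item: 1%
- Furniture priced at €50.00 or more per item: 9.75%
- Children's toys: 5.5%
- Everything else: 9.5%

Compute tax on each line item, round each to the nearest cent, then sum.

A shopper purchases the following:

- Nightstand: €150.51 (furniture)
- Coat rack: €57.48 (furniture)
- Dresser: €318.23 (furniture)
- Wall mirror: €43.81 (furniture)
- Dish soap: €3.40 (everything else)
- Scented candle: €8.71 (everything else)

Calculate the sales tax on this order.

Nightstand €150.51: furniture, €50.00 or more → 9.75% → €14.67
Coat rack €57.48: furniture, €50.00 or more → 9.75% → €5.60
Dresser €318.23: furniture, €50.00 or more → 9.75% → €31.03
Wall mirror €43.81: furniture, under €50.00 → 1% → €0.44
Dish soap €3.40: everything else → 9.5% → €0.32
Scented candle €8.71: everything else → 9.5% → €0.83
Total tax = €14.67 + €5.60 + €31.03 + €0.44 + €0.32 + €0.83 = €52.89

€52.89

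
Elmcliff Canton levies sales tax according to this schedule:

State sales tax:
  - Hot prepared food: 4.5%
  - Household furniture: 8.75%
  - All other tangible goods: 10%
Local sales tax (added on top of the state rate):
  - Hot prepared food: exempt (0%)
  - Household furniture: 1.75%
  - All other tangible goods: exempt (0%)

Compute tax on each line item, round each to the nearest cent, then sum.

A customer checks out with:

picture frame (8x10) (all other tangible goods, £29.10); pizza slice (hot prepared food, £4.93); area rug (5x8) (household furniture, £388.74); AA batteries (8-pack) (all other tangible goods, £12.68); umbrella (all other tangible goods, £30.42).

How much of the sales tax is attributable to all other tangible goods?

Picture frame (8x10) £29.10: all other tangible goods → 10% + 0% local = 10% → £2.91
AA batteries (8-pack) £12.68: all other tangible goods → 10% + 0% local = 10% → £1.27
Umbrella £30.42: all other tangible goods → 10% + 0% local = 10% → £3.04
Tax on all other tangible goods = £2.91 + £1.27 + £3.04 = £7.22

£7.22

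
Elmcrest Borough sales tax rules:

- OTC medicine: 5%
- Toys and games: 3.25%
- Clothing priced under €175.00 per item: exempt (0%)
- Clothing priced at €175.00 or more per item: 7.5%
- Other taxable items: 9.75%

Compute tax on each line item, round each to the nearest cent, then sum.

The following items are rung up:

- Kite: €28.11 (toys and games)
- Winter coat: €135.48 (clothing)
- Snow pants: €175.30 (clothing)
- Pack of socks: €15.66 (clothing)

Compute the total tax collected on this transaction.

€14.06

Kite €28.11: toys and games → 3.25% → €0.91
Winter coat €135.48: clothing, under €175.00 → 0% → €0.00
Snow pants €175.30: clothing, €175.00 or more → 7.5% → €13.15
Pack of socks €15.66: clothing, under €175.00 → 0% → €0.00
Total tax = €0.91 + €13.15 = €14.06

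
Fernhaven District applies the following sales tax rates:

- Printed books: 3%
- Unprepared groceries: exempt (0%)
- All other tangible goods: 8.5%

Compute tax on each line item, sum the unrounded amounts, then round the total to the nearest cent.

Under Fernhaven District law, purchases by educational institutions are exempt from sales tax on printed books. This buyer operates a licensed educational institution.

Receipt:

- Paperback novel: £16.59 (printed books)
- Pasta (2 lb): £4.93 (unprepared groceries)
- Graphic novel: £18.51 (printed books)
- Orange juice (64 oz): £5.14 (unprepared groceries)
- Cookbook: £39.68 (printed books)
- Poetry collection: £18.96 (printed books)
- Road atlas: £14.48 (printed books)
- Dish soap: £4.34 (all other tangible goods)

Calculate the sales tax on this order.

Paperback novel £16.59: printed books, buyer-exempt → 0% → £0.00
Pasta (2 lb) £4.93: unprepared groceries → 0% → £0.00
Graphic novel £18.51: printed books, buyer-exempt → 0% → £0.00
Orange juice (64 oz) £5.14: unprepared groceries → 0% → £0.00
Cookbook £39.68: printed books, buyer-exempt → 0% → £0.00
Poetry collection £18.96: printed books, buyer-exempt → 0% → £0.00
Road atlas £14.48: printed books, buyer-exempt → 0% → £0.00
Dish soap £4.34: all other tangible goods → 8.5% → £0.3689
Unrounded tax sum = £0.3689 → £0.37

£0.37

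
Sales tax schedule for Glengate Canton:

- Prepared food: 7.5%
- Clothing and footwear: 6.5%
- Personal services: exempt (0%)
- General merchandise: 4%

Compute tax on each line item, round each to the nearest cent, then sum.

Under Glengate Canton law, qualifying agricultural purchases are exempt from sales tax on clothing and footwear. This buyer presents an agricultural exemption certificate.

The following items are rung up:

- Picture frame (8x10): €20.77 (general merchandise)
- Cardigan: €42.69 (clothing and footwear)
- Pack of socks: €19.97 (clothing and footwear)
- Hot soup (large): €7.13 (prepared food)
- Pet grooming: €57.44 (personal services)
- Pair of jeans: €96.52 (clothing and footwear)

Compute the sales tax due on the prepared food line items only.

€0.53

Hot soup (large) €7.13: prepared food → 7.5% → €0.53
Tax on prepared food = €0.53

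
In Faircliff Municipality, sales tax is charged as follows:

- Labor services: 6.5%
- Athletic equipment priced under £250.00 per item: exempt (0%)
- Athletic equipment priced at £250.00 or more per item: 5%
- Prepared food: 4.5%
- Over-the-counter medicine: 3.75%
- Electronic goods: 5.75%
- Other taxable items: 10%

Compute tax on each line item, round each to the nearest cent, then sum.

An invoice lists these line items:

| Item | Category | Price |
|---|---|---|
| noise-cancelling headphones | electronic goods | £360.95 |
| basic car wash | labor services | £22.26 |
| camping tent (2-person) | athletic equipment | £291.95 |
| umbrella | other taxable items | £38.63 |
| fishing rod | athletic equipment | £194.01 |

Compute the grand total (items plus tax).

£948.46

Noise-cancelling headphones £360.95: electronic goods → 5.75% → £20.75
Basic car wash £22.26: labor services → 6.5% → £1.45
Camping tent (2-person) £291.95: athletic equipment, £250.00 or more → 5% → £14.60
Umbrella £38.63: other taxable items → 10% → £3.86
Fishing rod £194.01: athletic equipment, under £250.00 → 0% → £0.00
Subtotal = £907.80; tax = £40.66; total due = £948.46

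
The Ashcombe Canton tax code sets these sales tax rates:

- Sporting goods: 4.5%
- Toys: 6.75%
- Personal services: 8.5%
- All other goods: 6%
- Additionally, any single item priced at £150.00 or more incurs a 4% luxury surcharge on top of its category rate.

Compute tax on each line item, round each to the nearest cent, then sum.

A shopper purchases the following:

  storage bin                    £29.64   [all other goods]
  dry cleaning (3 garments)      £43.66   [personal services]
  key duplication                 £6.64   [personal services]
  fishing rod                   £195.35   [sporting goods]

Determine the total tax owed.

£22.65

Storage bin £29.64: all other goods → 6% → £1.78
Dry cleaning (3 garments) £43.66: personal services → 8.5% → £3.71
Key duplication £6.64: personal services → 8.5% → £0.56
Fishing rod £195.35: sporting goods → 4.5% + 4% surcharge = 8.5% → £16.60
Total tax = £1.78 + £3.71 + £0.56 + £16.60 = £22.65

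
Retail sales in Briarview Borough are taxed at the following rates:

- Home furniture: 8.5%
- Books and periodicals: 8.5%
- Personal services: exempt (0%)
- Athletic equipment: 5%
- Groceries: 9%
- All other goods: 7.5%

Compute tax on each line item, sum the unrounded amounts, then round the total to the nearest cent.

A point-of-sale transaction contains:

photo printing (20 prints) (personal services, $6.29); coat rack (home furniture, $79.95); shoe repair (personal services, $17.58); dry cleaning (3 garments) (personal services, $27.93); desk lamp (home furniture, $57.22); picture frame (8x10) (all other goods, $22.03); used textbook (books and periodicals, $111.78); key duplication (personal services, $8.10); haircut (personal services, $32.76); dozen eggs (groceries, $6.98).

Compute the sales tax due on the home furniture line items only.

Coat rack $79.95: home furniture → 8.5% → $6.79575
Desk lamp $57.22: home furniture → 8.5% → $4.8637
Tax on home furniture: unrounded sum = $11.65945 → $11.66

$11.66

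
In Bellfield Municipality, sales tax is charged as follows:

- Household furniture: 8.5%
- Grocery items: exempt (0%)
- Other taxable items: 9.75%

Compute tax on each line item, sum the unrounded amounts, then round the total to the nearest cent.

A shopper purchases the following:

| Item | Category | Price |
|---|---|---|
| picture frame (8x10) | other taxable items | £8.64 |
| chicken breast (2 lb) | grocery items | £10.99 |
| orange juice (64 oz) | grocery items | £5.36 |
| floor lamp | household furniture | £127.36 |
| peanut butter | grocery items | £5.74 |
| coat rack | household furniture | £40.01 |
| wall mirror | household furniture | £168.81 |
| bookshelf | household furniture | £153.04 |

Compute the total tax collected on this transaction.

Picture frame (8x10) £8.64: other taxable items → 9.75% → £0.8424
Chicken breast (2 lb) £10.99: grocery items → 0% → £0.00
Orange juice (64 oz) £5.36: grocery items → 0% → £0.00
Floor lamp £127.36: household furniture → 8.5% → £10.8256
Peanut butter £5.74: grocery items → 0% → £0.00
Coat rack £40.01: household furniture → 8.5% → £3.40085
Wall mirror £168.81: household furniture → 8.5% → £14.34885
Bookshelf £153.04: household furniture → 8.5% → £13.0084
Unrounded tax sum = £42.4261 → £42.43

£42.43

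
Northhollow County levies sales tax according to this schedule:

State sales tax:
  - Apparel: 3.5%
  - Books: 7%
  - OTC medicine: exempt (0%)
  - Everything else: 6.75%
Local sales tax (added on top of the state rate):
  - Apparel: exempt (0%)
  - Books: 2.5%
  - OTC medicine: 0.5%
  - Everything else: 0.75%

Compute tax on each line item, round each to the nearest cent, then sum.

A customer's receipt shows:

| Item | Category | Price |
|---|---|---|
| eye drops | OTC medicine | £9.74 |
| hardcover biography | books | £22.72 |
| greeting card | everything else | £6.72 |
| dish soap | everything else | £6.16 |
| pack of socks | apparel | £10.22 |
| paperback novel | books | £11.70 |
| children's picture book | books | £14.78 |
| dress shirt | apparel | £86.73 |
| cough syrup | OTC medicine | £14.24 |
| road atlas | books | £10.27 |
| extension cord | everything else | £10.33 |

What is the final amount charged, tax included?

£214.51

Eye drops £9.74: OTC medicine → 0% + 0.5% local = 0.5% → £0.05
Hardcover biography £22.72: books → 7% + 2.5% local = 9.5% → £2.16
Greeting card £6.72: everything else → 6.75% + 0.75% local = 7.5% → £0.50
Dish soap £6.16: everything else → 6.75% + 0.75% local = 7.5% → £0.46
Pack of socks £10.22: apparel → 3.5% + 0% local = 3.5% → £0.36
Paperback novel £11.70: books → 7% + 2.5% local = 9.5% → £1.11
Children's picture book £14.78: books → 7% + 2.5% local = 9.5% → £1.40
Dress shirt £86.73: apparel → 3.5% + 0% local = 3.5% → £3.04
Cough syrup £14.24: OTC medicine → 0% + 0.5% local = 0.5% → £0.07
Road atlas £10.27: books → 7% + 2.5% local = 9.5% → £0.98
Extension cord £10.33: everything else → 6.75% + 0.75% local = 7.5% → £0.77
Subtotal = £203.61; tax = £10.90; total due = £214.51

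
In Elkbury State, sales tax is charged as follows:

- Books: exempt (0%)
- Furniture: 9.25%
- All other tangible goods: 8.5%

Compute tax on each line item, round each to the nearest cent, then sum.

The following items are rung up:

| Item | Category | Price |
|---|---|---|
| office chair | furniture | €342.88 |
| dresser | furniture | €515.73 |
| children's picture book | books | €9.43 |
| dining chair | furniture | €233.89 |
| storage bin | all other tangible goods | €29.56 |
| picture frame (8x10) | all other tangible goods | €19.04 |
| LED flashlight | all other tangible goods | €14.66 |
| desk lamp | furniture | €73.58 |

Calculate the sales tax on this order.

€113.25

Office chair €342.88: furniture → 9.25% → €31.72
Dresser €515.73: furniture → 9.25% → €47.71
Children's picture book €9.43: books → 0% → €0.00
Dining chair €233.89: furniture → 9.25% → €21.63
Storage bin €29.56: all other tangible goods → 8.5% → €2.51
Picture frame (8x10) €19.04: all other tangible goods → 8.5% → €1.62
LED flashlight €14.66: all other tangible goods → 8.5% → €1.25
Desk lamp €73.58: furniture → 9.25% → €6.81
Total tax = €31.72 + €47.71 + €21.63 + €2.51 + €1.62 + €1.25 + €6.81 = €113.25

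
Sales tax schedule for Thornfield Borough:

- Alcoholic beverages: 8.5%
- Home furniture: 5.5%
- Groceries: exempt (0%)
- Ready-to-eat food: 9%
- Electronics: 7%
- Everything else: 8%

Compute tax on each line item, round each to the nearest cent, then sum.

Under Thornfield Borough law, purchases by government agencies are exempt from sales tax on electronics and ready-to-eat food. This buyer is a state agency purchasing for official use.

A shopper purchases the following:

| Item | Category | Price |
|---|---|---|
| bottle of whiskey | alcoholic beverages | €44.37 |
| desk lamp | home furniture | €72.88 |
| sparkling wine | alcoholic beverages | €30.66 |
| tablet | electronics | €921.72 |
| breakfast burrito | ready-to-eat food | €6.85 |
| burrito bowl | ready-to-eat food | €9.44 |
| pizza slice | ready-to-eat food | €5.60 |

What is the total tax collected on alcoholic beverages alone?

Bottle of whiskey €44.37: alcoholic beverages → 8.5% → €3.77
Sparkling wine €30.66: alcoholic beverages → 8.5% → €2.61
Tax on alcoholic beverages = €3.77 + €2.61 = €6.38

€6.38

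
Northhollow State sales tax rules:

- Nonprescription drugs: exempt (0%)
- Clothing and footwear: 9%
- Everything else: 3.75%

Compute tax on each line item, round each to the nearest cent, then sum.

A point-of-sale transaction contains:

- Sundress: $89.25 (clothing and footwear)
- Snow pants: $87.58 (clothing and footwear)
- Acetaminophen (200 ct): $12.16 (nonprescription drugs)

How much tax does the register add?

Sundress $89.25: clothing and footwear → 9% → $8.03
Snow pants $87.58: clothing and footwear → 9% → $7.88
Acetaminophen (200 ct) $12.16: nonprescription drugs → 0% → $0.00
Total tax = $8.03 + $7.88 = $15.91

$15.91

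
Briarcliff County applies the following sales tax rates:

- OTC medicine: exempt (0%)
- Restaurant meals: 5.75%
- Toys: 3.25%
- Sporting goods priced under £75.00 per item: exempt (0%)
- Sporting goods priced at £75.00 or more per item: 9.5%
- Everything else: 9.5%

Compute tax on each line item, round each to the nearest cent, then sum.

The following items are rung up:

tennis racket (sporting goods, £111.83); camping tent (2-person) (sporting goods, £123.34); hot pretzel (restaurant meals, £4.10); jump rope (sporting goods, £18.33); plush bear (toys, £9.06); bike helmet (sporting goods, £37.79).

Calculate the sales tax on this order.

Tennis racket £111.83: sporting goods, £75.00 or more → 9.5% → £10.62
Camping tent (2-person) £123.34: sporting goods, £75.00 or more → 9.5% → £11.72
Hot pretzel £4.10: restaurant meals → 5.75% → £0.24
Jump rope £18.33: sporting goods, under £75.00 → 0% → £0.00
Plush bear £9.06: toys → 3.25% → £0.29
Bike helmet £37.79: sporting goods, under £75.00 → 0% → £0.00
Total tax = £10.62 + £11.72 + £0.24 + £0.29 = £22.87

£22.87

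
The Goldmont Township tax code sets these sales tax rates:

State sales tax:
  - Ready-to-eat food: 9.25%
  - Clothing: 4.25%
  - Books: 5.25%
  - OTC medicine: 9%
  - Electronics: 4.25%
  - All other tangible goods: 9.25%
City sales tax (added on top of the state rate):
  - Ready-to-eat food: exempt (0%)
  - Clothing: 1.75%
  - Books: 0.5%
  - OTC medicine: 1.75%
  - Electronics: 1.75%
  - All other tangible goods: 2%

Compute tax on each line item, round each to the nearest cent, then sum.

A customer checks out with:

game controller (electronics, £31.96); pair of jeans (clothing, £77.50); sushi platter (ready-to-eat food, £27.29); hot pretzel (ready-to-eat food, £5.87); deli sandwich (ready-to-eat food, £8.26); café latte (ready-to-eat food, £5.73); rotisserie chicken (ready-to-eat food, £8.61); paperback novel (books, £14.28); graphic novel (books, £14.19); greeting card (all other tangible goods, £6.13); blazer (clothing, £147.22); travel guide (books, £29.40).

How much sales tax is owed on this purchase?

Game controller £31.96: electronics → 4.25% + 1.75% city = 6% → £1.92
Pair of jeans £77.50: clothing → 4.25% + 1.75% city = 6% → £4.65
Sushi platter £27.29: ready-to-eat food → 9.25% + 0% city = 9.25% → £2.52
Hot pretzel £5.87: ready-to-eat food → 9.25% + 0% city = 9.25% → £0.54
Deli sandwich £8.26: ready-to-eat food → 9.25% + 0% city = 9.25% → £0.76
Café latte £5.73: ready-to-eat food → 9.25% + 0% city = 9.25% → £0.53
Rotisserie chicken £8.61: ready-to-eat food → 9.25% + 0% city = 9.25% → £0.80
Paperback novel £14.28: books → 5.25% + 0.5% city = 5.75% → £0.82
Graphic novel £14.19: books → 5.25% + 0.5% city = 5.75% → £0.82
Greeting card £6.13: all other tangible goods → 9.25% + 2% city = 11.25% → £0.69
Blazer £147.22: clothing → 4.25% + 1.75% city = 6% → £8.83
Travel guide £29.40: books → 5.25% + 0.5% city = 5.75% → £1.69
Total tax = £1.92 + £4.65 + £2.52 + £0.54 + £0.76 + £0.53 + £0.80 + £0.82 + £0.82 + £0.69 + £8.83 + £1.69 = £24.57

£24.57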